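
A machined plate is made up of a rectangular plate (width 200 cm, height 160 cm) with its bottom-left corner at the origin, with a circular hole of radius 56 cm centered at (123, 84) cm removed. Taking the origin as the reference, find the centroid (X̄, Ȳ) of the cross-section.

plate: A = 200 × 160 = 32000.00, centroid at (100.00, 80.00).
hole: A = −π·56² = -9852.03, centroid at (123.00, 84.00).
ΣA = 22147.97 cm²
ΣAX̄ = (32000.00)(100.00) + (-9852.03)(123.00) = 1988199.75 cm³
ΣAȲ = (32000.00)(80.00) + (-9852.03)(84.00) = 1732429.10 cm³
X̄ = 1988199.75 / 22147.97 = 89.77 cm
Ȳ = 1732429.10 / 22147.97 = 78.22 cm

X̄ = 89.77 cm, Ȳ = 78.22 cm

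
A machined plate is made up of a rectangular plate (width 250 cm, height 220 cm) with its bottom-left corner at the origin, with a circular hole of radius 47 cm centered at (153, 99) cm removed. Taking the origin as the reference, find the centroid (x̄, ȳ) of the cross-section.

plate: A = 250 × 220 = 55000.00, centroid at (125.00, 110.00).
hole: A = −π·47² = -6939.78, centroid at (153.00, 99.00).
ΣA = 48060.22 cm²
ΣAx̄ = (55000.00)(125.00) + (-6939.78)(153.00) = 5813213.94 cm³
ΣAȳ = (55000.00)(110.00) + (-6939.78)(99.00) = 5362961.96 cm³
x̄ = 5813213.94 / 48060.22 = 120.96 cm
ȳ = 5362961.96 / 48060.22 = 111.59 cm

x̄ = 120.96 cm, ȳ = 111.59 cm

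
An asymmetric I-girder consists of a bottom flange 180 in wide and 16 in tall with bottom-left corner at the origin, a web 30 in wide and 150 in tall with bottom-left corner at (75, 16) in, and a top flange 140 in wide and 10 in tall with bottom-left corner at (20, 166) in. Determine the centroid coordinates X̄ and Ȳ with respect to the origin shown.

bottom flange: A = 180 × 16 = 2880.00, centroid at (90.00, 8.00).
web: A = 30 × 150 = 4500.00, centroid at (90.00, 91.00).
top flange: A = 140 × 10 = 1400.00, centroid at (90.00, 171.00).
ΣA = 8780.00 in², ΣAX̄ = 790200.00 in³, ΣAȲ = 671940.00 in³.
X̄ = 790200.00/8780.00 = 90.00 in; Ȳ = 671940.00/8780.00 = 76.53 in.

X̄ = 90.00 in, Ȳ = 76.53 in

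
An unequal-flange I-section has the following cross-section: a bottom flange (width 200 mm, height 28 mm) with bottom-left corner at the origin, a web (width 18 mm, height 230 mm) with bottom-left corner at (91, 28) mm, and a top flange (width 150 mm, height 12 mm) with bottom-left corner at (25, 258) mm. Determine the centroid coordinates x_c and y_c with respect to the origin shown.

x_c = 100.00 mm, y_c = 99.27 mm

bottom flange: A = 200 × 28 = 5600.00, centroid at (100.00, 14.00).
web: A = 18 × 230 = 4140.00, centroid at (100.00, 143.00).
top flange: A = 150 × 12 = 1800.00, centroid at (100.00, 264.00).
ΣA = 11540.00 mm²
ΣAx_c = (5600.00)(100.00) + (4140.00)(100.00) + (1800.00)(100.00) = 1154000.00 mm³
ΣAy_c = (5600.00)(14.00) + (4140.00)(143.00) + (1800.00)(264.00) = 1145620.00 mm³
x_c = 1154000.00 / 11540.00 = 100.00 mm
y_c = 1145620.00 / 11540.00 = 99.27 mm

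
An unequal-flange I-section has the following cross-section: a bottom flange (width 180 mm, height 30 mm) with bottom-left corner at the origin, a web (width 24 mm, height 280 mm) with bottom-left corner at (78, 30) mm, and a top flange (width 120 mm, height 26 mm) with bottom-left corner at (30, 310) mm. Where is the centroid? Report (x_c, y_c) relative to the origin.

bottom flange: A = 180 × 30 = 5400.00, centroid at (90.00, 15.00).
web: A = 24 × 280 = 6720.00, centroid at (90.00, 170.00).
top flange: A = 120 × 26 = 3120.00, centroid at (90.00, 323.00).
ΣA = 15240.00 mm², ΣAx_c = 1371600.00 mm³, ΣAy_c = 2231160.00 mm³.
x_c = 1371600.00/15240.00 = 90.00 mm; y_c = 2231160.00/15240.00 = 146.40 mm.

x_c = 90.00 mm, y_c = 146.40 mm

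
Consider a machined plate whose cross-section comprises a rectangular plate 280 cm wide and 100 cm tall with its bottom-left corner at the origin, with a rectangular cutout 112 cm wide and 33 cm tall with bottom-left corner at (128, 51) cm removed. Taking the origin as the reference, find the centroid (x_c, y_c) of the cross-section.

x_c = 133.31 cm, y_c = 47.34 cm

plate: A = 280 × 100 = 28000.00, centroid at (140.00, 50.00).
hole: A = −(112 × 33) = -3696.00, centroid at (184.00, 67.50).
ΣA = 24304.00 cm², ΣAx_c = 3239936.00 cm³, ΣAy_c = 1150520.00 cm³.
x_c = 3239936.00/24304.00 = 133.31 cm; y_c = 1150520.00/24304.00 = 47.34 cm.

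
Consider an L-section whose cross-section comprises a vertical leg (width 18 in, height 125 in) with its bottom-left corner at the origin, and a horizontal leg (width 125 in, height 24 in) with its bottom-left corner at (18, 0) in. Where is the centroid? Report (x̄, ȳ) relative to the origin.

x̄ = 49.86 in, ȳ = 33.64 in

vertical leg: A = 18 × 125 = 2250.00, centroid at (9.00, 62.50).
horizontal leg: A = 125 × 24 = 3000.00, centroid at (80.50, 12.00).
ΣA = 5250.00 in², ΣAx̄ = 261750.00 in³, ΣAȳ = 176625.00 in³.
x̄ = 261750.00/5250.00 = 49.86 in; ȳ = 176625.00/5250.00 = 33.64 in.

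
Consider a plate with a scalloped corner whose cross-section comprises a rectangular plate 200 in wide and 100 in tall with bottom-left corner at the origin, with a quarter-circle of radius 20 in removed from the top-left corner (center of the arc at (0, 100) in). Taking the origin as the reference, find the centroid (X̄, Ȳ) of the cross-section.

plate: A = 200 × 100 = 20000.00, centroid at (100.00, 50.00).
removed quarter-circle: A = −¼π·20² = -314.16, centroid at (8.49, 91.51).
ΣA = 19685.84 in², ΣAX̄ = 1997333.33 in³, ΣAȲ = 971250.74 in³.
X̄ = 1997333.33/19685.84 = 101.46 in; Ȳ = 971250.74/19685.84 = 49.34 in.

X̄ = 101.46 in, Ȳ = 49.34 in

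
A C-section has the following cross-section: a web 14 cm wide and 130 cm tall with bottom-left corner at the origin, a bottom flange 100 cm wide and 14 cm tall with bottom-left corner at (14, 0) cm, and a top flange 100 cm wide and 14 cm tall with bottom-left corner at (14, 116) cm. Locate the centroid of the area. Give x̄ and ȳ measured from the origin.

x̄ = 41.55 cm, ȳ = 65.00 cm

web: A = 14 × 130 = 1820.00, centroid at (7.00, 65.00).
bottom flange: A = 100 × 14 = 1400.00, centroid at (64.00, 7.00).
top flange: A = 100 × 14 = 1400.00, centroid at (64.00, 123.00).
ΣA = 4620.00 cm²
ΣAx̄ = (1820.00)(7.00) + (1400.00)(64.00) + (1400.00)(64.00) = 191940.00 cm³
ΣAȳ = (1820.00)(65.00) + (1400.00)(7.00) + (1400.00)(123.00) = 300300.00 cm³
x̄ = 191940.00 / 4620.00 = 41.55 cm
ȳ = 300300.00 / 4620.00 = 65.00 cm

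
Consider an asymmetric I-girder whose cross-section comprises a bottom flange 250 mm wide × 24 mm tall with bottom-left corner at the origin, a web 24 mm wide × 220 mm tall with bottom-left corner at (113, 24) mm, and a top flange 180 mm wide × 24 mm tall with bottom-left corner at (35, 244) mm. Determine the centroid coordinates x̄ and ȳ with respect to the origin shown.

Part | A | x̄ᵢ | ȳᵢ | A·x̄ᵢ | A·ȳᵢ
bottom flange | 6000.00 | 125.00 | 12.00 | 750000.00 | 72000.00
web | 5280.00 | 125.00 | 134.00 | 660000.00 | 707520.00
top flange | 4320.00 | 125.00 | 256.00 | 540000.00 | 1105920.00
Σ | 15600.00 |  |  | 1950000.00 | 1885440.00
x̄ = 1950000.00 / 15600.00 = 125.00 mm
ȳ = 1885440.00 / 15600.00 = 120.86 mm

x̄ = 125.00 mm, ȳ = 120.86 mm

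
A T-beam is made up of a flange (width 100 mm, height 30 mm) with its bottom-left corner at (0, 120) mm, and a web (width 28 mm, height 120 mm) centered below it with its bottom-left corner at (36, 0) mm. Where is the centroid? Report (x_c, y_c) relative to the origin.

x_c = 50.00 mm, y_c = 95.38 mm

web: A = 28 × 120 = 3360.00, centroid at (50.00, 60.00).
flange: A = 100 × 30 = 3000.00, centroid at (50.00, 135.00).
ΣA = 6360.00 mm², ΣAx_c = 318000.00 mm³, ΣAy_c = 606600.00 mm³.
x_c = 318000.00/6360.00 = 50.00 mm; y_c = 606600.00/6360.00 = 95.38 mm.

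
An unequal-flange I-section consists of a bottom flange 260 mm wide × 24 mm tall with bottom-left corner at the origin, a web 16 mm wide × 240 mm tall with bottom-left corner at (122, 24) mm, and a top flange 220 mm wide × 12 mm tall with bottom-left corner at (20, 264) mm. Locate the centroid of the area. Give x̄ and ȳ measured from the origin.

x̄ = 130.00 mm, ȳ = 105.40 mm

bottom flange: A = 260 × 24 = 6240.00, centroid at (130.00, 12.00).
web: A = 16 × 240 = 3840.00, centroid at (130.00, 144.00).
top flange: A = 220 × 12 = 2640.00, centroid at (130.00, 270.00).
ΣA = 12720.00 mm², ΣAx̄ = 1653600.00 mm³, ΣAȳ = 1340640.00 mm³.
x̄ = 1653600.00/12720.00 = 130.00 mm; ȳ = 1340640.00/12720.00 = 105.40 mm.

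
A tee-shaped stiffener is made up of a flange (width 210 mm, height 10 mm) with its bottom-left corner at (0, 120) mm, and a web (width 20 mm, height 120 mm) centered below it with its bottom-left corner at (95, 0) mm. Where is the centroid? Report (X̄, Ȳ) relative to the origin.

X̄ = 105.00 mm, Ȳ = 90.33 mm

Part | A | x̄ᵢ | ȳᵢ | A·x̄ᵢ | A·ȳᵢ
web | 2400.00 | 105.00 | 60.00 | 252000.00 | 144000.00
flange | 2100.00 | 105.00 | 125.00 | 220500.00 | 262500.00
Σ | 4500.00 |  |  | 472500.00 | 406500.00
X̄ = 472500.00 / 4500.00 = 105.00 mm
Ȳ = 406500.00 / 4500.00 = 90.33 mm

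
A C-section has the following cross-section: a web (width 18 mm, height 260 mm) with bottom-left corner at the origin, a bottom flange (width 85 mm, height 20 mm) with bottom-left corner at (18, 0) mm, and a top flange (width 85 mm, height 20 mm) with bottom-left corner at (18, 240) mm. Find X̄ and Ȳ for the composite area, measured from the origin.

web: A = 18 × 260 = 4680.00, centroid at (9.00, 130.00).
bottom flange: A = 85 × 20 = 1700.00, centroid at (60.50, 10.00).
top flange: A = 85 × 20 = 1700.00, centroid at (60.50, 250.00).
ΣA = 8080.00 mm²
ΣAX̄ = (4680.00)(9.00) + (1700.00)(60.50) + (1700.00)(60.50) = 247820.00 mm³
ΣAȲ = (4680.00)(130.00) + (1700.00)(10.00) + (1700.00)(250.00) = 1050400.00 mm³
X̄ = 247820.00 / 8080.00 = 30.67 mm
Ȳ = 1050400.00 / 8080.00 = 130.00 mm

X̄ = 30.67 mm, Ȳ = 130.00 mm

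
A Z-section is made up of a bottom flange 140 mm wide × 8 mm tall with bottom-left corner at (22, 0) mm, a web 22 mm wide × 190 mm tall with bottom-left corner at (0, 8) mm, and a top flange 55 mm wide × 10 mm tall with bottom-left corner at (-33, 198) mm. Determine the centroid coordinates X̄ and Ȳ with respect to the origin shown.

X̄ = 24.96 mm, Ȳ = 93.45 mm

bottom flange: A = 140 × 8 = 1120.00, centroid at (92.00, 4.00).
web: A = 22 × 190 = 4180.00, centroid at (11.00, 103.00).
top flange: A = 55 × 10 = 550.00, centroid at (-5.50, 203.00).
ΣA = 5850.00 mm², ΣAX̄ = 145995.00 mm³, ΣAȲ = 546670.00 mm³.
X̄ = 145995.00/5850.00 = 24.96 mm; Ȳ = 546670.00/5850.00 = 93.45 mm.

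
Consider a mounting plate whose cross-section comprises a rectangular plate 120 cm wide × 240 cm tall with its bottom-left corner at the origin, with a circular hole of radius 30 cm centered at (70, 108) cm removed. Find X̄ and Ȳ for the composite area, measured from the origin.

X̄ = 58.91 cm, Ȳ = 121.31 cm

Part | A | x̄ᵢ | ȳᵢ | A·x̄ᵢ | A·ȳᵢ
plate | 28800.00 | 60.00 | 120.00 | 1728000.00 | 3456000.00
hole | -2827.43 | 70.00 | 108.00 | -197920.34 | -305362.81
Σ | 25972.57 |  |  | 1530079.66 | 3150637.19
X̄ = 1530079.66 / 25972.57 = 58.91 cm
Ȳ = 3150637.19 / 25972.57 = 121.31 cm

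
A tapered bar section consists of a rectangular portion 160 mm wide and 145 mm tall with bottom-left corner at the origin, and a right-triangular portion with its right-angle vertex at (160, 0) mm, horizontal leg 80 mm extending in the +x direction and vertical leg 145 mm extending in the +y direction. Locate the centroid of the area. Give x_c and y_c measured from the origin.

Part | A | x̄ᵢ | ȳᵢ | A·x̄ᵢ | A·ȳᵢ
rectangular portion | 23200.00 | 80.00 | 72.50 | 1856000.00 | 1682000.00
triangular portion | 5800.00 | 186.67 | 48.33 | 1082666.67 | 280333.33
Σ | 29000.00 |  |  | 2938666.67 | 1962333.33
x_c = 2938666.67 / 29000.00 = 101.33 mm
y_c = 1962333.33 / 29000.00 = 67.67 mm

x_c = 101.33 mm, y_c = 67.67 mm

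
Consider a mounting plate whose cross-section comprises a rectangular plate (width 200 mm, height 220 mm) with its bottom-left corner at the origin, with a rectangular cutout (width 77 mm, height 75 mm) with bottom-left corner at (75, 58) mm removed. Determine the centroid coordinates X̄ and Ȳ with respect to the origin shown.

Part | A | x̄ᵢ | ȳᵢ | A·x̄ᵢ | A·ȳᵢ
plate | 44000.00 | 100.00 | 110.00 | 4400000.00 | 4840000.00
hole | -5775.00 | 113.50 | 95.50 | -655462.50 | -551512.50
Σ | 38225.00 |  |  | 3744537.50 | 4288487.50
X̄ = 3744537.50 / 38225.00 = 97.96 mm
Ȳ = 4288487.50 / 38225.00 = 112.19 mm

X̄ = 97.96 mm, Ȳ = 112.19 mm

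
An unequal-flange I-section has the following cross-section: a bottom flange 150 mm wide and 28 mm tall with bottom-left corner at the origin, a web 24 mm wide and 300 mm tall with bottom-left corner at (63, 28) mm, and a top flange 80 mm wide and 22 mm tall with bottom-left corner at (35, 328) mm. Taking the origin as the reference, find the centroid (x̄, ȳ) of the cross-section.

x̄ = 75.00 mm, ȳ = 147.19 mm

Part | A | x̄ᵢ | ȳᵢ | A·x̄ᵢ | A·ȳᵢ
bottom flange | 4200.00 | 75.00 | 14.00 | 315000.00 | 58800.00
web | 7200.00 | 75.00 | 178.00 | 540000.00 | 1281600.00
top flange | 1760.00 | 75.00 | 339.00 | 132000.00 | 596640.00
Σ | 13160.00 |  |  | 987000.00 | 1937040.00
x̄ = 987000.00 / 13160.00 = 75.00 mm
ȳ = 1937040.00 / 13160.00 = 147.19 mm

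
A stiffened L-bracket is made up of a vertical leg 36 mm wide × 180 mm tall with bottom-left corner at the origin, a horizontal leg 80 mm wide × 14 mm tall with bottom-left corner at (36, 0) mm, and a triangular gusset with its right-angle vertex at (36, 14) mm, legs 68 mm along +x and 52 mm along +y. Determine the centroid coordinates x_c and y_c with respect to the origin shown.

x_c = 32.61 mm, y_c = 69.00 mm

vertical leg: A = 36 × 180 = 6480.00, centroid at (18.00, 90.00).
horizontal leg: A = 80 × 14 = 1120.00, centroid at (76.00, 7.00).
gusset: A = ½·68·52 = 1768.00, centroid at (58.67, 31.33).
ΣA = 9368.00 mm²
ΣAx_c = (6480.00)(18.00) + (1120.00)(76.00) + (1768.00)(58.67) = 305482.67 mm³
ΣAy_c = (6480.00)(90.00) + (1120.00)(7.00) + (1768.00)(31.33) = 646437.33 mm³
x_c = 305482.67 / 9368.00 = 32.61 mm
y_c = 646437.33 / 9368.00 = 69.00 mm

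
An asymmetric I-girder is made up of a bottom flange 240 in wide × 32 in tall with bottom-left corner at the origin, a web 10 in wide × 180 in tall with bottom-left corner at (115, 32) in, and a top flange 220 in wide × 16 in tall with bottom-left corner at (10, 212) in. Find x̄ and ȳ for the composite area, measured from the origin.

bottom flange: A = 240 × 32 = 7680.00, centroid at (120.00, 16.00).
web: A = 10 × 180 = 1800.00, centroid at (120.00, 122.00).
top flange: A = 220 × 16 = 3520.00, centroid at (120.00, 220.00).
ΣA = 13000.00 in², ΣAx̄ = 1560000.00 in³, ΣAȳ = 1116880.00 in³.
x̄ = 1560000.00/13000.00 = 120.00 in; ȳ = 1116880.00/13000.00 = 85.91 in.

x̄ = 120.00 in, ȳ = 85.91 in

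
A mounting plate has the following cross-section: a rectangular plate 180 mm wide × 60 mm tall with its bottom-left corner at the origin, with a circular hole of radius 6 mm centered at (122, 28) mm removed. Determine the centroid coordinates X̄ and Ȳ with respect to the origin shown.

Part | A | x̄ᵢ | ȳᵢ | A·x̄ᵢ | A·ȳᵢ
plate | 10800.00 | 90.00 | 30.00 | 972000.00 | 324000.00
hole | -113.10 | 122.00 | 28.00 | -13797.87 | -3166.73
Σ | 10686.90 |  |  | 958202.13 | 320833.27
X̄ = 958202.13 / 10686.90 = 89.66 mm
Ȳ = 320833.27 / 10686.90 = 30.02 mm

X̄ = 89.66 mm, Ȳ = 30.02 mm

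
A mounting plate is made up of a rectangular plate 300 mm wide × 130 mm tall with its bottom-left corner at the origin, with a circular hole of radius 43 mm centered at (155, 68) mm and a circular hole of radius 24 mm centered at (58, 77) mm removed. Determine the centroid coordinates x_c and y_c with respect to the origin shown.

x_c = 154.38 mm, y_c = 63.75 mm

plate: A = 300 × 130 = 39000.00, centroid at (150.00, 65.00).
hole 1: A = −π·43² = -5808.80, centroid at (155.00, 68.00).
hole 2: A = −π·24² = -1809.56, centroid at (58.00, 77.00).
ΣA = 31381.64 mm², ΣAx_c = 4844680.93 mm³, ΣAy_c = 2000665.36 mm³.
x_c = 4844680.93/31381.64 = 154.38 mm; y_c = 2000665.36/31381.64 = 63.75 mm.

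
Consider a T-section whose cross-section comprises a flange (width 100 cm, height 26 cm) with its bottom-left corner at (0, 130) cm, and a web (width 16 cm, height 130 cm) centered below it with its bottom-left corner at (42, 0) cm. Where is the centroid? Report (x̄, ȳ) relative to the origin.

x̄ = 50.00 cm, ȳ = 108.33 cm

Part | A | x̄ᵢ | ȳᵢ | A·x̄ᵢ | A·ȳᵢ
web | 2080.00 | 50.00 | 65.00 | 104000.00 | 135200.00
flange | 2600.00 | 50.00 | 143.00 | 130000.00 | 371800.00
Σ | 4680.00 |  |  | 234000.00 | 507000.00
x̄ = 234000.00 / 4680.00 = 50.00 cm
ȳ = 507000.00 / 4680.00 = 108.33 cm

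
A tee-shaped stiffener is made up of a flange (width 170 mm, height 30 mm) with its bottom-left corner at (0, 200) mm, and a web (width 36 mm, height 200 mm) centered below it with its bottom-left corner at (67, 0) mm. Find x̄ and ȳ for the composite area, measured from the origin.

x̄ = 85.00 mm, ȳ = 147.68 mm

web: A = 36 × 200 = 7200.00, centroid at (85.00, 100.00).
flange: A = 170 × 30 = 5100.00, centroid at (85.00, 215.00).
ΣA = 12300.00 mm²
ΣAx̄ = (7200.00)(85.00) + (5100.00)(85.00) = 1045500.00 mm³
ΣAȳ = (7200.00)(100.00) + (5100.00)(215.00) = 1816500.00 mm³
x̄ = 1045500.00 / 12300.00 = 85.00 mm
ȳ = 1816500.00 / 12300.00 = 147.68 mm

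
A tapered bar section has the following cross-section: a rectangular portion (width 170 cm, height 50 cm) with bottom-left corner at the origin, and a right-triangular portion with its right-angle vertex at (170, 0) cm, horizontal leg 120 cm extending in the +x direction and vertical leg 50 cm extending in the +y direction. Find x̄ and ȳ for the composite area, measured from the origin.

x̄ = 117.61 cm, ȳ = 22.83 cm

Part | A | x̄ᵢ | ȳᵢ | A·x̄ᵢ | A·ȳᵢ
rectangular portion | 8500.00 | 85.00 | 25.00 | 722500.00 | 212500.00
triangular portion | 3000.00 | 210.00 | 16.67 | 630000.00 | 50000.00
Σ | 11500.00 |  |  | 1352500.00 | 262500.00
x̄ = 1352500.00 / 11500.00 = 117.61 cm
ȳ = 262500.00 / 11500.00 = 22.83 cm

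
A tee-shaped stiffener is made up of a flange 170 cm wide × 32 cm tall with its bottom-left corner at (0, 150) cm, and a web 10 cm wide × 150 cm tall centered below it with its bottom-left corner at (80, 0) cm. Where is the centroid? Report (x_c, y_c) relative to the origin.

x_c = 85.00 cm, y_c = 146.33 cm

Part | A | x̄ᵢ | ȳᵢ | A·x̄ᵢ | A·ȳᵢ
web | 1500.00 | 85.00 | 75.00 | 127500.00 | 112500.00
flange | 5440.00 | 85.00 | 166.00 | 462400.00 | 903040.00
Σ | 6940.00 |  |  | 589900.00 | 1015540.00
x_c = 589900.00 / 6940.00 = 85.00 cm
y_c = 1015540.00 / 6940.00 = 146.33 cm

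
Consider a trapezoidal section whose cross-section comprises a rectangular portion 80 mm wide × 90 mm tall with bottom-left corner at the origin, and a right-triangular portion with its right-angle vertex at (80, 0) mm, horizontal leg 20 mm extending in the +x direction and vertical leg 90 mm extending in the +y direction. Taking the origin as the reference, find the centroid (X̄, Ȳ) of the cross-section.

X̄ = 45.19 mm, Ȳ = 43.33 mm

rectangular portion: A = 80 × 90 = 7200.00, centroid at (40.00, 45.00).
triangular portion: A = ½·20·90 = 900.00, centroid at (86.67, 30.00).
ΣA = 8100.00 mm²
ΣAX̄ = (7200.00)(40.00) + (900.00)(86.67) = 366000.00 mm³
ΣAȲ = (7200.00)(45.00) + (900.00)(30.00) = 351000.00 mm³
X̄ = 366000.00 / 8100.00 = 45.19 mm
Ȳ = 351000.00 / 8100.00 = 43.33 mm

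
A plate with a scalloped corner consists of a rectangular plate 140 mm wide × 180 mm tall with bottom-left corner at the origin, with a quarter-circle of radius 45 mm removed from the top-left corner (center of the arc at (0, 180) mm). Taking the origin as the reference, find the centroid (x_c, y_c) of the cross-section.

x_c = 73.43 mm, y_c = 85.22 mm

plate: A = 140 × 180 = 25200.00, centroid at (70.00, 90.00).
removed quarter-circle: A = −¼π·45² = -1590.43, centroid at (19.10, 160.90).
ΣA = 23609.57 mm², ΣAx_c = 1733625.00 mm³, ΣAy_c = 2012097.37 mm³.
x_c = 1733625.00/23609.57 = 73.43 mm; y_c = 2012097.37/23609.57 = 85.22 mm.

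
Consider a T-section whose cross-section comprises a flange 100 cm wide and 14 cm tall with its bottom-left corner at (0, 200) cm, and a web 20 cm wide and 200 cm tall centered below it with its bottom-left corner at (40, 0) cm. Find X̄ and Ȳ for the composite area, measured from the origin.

web: A = 20 × 200 = 4000.00, centroid at (50.00, 100.00).
flange: A = 100 × 14 = 1400.00, centroid at (50.00, 207.00).
ΣA = 5400.00 cm², ΣAX̄ = 270000.00 cm³, ΣAȲ = 689800.00 cm³.
X̄ = 270000.00/5400.00 = 50.00 cm; Ȳ = 689800.00/5400.00 = 127.74 cm.

X̄ = 50.00 cm, Ȳ = 127.74 cm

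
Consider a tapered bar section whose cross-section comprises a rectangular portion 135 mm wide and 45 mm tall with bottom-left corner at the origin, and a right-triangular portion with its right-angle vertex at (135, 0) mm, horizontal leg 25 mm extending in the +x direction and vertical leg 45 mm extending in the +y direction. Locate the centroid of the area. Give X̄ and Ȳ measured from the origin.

X̄ = 73.93 mm, Ȳ = 21.86 mm

Part | A | x̄ᵢ | ȳᵢ | A·x̄ᵢ | A·ȳᵢ
rectangular portion | 6075.00 | 67.50 | 22.50 | 410062.50 | 136687.50
triangular portion | 562.50 | 143.33 | 15.00 | 80625.00 | 8437.50
Σ | 6637.50 |  |  | 490687.50 | 145125.00
X̄ = 490687.50 / 6637.50 = 73.93 mm
Ȳ = 145125.00 / 6637.50 = 21.86 mm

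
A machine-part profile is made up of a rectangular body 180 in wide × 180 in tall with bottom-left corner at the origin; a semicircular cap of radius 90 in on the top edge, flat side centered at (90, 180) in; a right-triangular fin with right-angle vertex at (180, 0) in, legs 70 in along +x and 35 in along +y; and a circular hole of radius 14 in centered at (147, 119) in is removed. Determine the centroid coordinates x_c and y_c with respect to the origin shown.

Part | A | x̄ᵢ | ȳᵢ | A·x̄ᵢ | A·ȳᵢ
rectangular body | 32400.00 | 90.00 | 90.00 | 2916000.00 | 2916000.00
semicircular top | 12723.45 | 90.00 | 218.20 | 1145110.52 | 2776221.04
triangular fin | 1225.00 | 203.33 | 11.67 | 249083.33 | 14291.67
hole | -615.75 | 147.00 | 119.00 | -90515.57 | -73274.51
Σ | 45732.70 |  |  | 4219678.29 | 5633238.20
x_c = 4219678.29 / 45732.70 = 92.27 in
y_c = 5633238.20 / 45732.70 = 123.18 in

x_c = 92.27 in, y_c = 123.18 in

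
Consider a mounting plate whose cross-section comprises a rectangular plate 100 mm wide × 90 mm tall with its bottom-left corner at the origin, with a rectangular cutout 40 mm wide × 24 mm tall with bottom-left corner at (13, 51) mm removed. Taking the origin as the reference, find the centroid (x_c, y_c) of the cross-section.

x_c = 52.03 mm, y_c = 42.85 mm

plate: A = 100 × 90 = 9000.00, centroid at (50.00, 45.00).
hole: A = −(40 × 24) = -960.00, centroid at (33.00, 63.00).
ΣA = 8040.00 mm²
ΣAx_c = (9000.00)(50.00) + (-960.00)(33.00) = 418320.00 mm³
ΣAy_c = (9000.00)(45.00) + (-960.00)(63.00) = 344520.00 mm³
x_c = 418320.00 / 8040.00 = 52.03 mm
y_c = 344520.00 / 8040.00 = 42.85 mm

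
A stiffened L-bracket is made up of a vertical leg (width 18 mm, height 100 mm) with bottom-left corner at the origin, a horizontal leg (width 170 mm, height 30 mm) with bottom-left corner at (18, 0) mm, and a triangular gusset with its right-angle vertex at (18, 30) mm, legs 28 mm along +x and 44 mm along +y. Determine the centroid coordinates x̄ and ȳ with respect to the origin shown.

x̄ = 74.29 mm, ȳ = 25.81 mm

vertical leg: A = 18 × 100 = 1800.00, centroid at (9.00, 50.00).
horizontal leg: A = 170 × 30 = 5100.00, centroid at (103.00, 15.00).
gusset: A = ½·28·44 = 616.00, centroid at (27.33, 44.67).
ΣA = 7516.00 mm², ΣAx̄ = 558337.33 mm³, ΣAȳ = 194014.67 mm³.
x̄ = 558337.33/7516.00 = 74.29 mm; ȳ = 194014.67/7516.00 = 25.81 mm.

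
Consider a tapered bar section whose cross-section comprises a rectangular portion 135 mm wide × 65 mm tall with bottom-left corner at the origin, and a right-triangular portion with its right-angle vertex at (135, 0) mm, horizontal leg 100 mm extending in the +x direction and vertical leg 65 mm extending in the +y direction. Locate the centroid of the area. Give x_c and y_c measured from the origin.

x_c = 94.75 mm, y_c = 29.57 mm

rectangular portion: A = 135 × 65 = 8775.00, centroid at (67.50, 32.50).
triangular portion: A = ½·100·65 = 3250.00, centroid at (168.33, 21.67).
ΣA = 12025.00 mm², ΣAx_c = 1139395.83 mm³, ΣAy_c = 355604.17 mm³.
x_c = 1139395.83/12025.00 = 94.75 mm; y_c = 355604.17/12025.00 = 29.57 mm.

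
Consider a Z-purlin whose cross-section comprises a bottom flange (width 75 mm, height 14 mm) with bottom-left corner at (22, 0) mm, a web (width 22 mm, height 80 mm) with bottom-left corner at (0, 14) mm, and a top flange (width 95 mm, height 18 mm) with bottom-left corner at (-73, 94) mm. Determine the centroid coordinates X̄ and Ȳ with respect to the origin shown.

X̄ = 8.46 mm, Ȳ = 61.62 mm

Part | A | x̄ᵢ | ȳᵢ | A·x̄ᵢ | A·ȳᵢ
bottom flange | 1050.00 | 59.50 | 7.00 | 62475.00 | 7350.00
web | 1760.00 | 11.00 | 54.00 | 19360.00 | 95040.00
top flange | 1710.00 | -25.50 | 103.00 | -43605.00 | 176130.00
Σ | 4520.00 |  |  | 38230.00 | 278520.00
X̄ = 38230.00 / 4520.00 = 8.46 mm
Ȳ = 278520.00 / 4520.00 = 61.62 mm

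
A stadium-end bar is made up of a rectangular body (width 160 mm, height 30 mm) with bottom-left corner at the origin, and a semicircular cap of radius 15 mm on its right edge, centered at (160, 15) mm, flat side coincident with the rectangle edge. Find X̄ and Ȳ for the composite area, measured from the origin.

X̄ = 85.92 mm, Ȳ = 15.00 mm

Part | A | x̄ᵢ | ȳᵢ | A·x̄ᵢ | A·ȳᵢ
rectangular body | 4800.00 | 80.00 | 15.00 | 384000.00 | 72000.00
semicircular end | 353.43 | 166.37 | 15.00 | 58798.67 | 5301.44
Σ | 5153.43 |  |  | 442798.67 | 77301.44
X̄ = 442798.67 / 5153.43 = 85.92 mm
Ȳ = 77301.44 / 5153.43 = 15.00 mm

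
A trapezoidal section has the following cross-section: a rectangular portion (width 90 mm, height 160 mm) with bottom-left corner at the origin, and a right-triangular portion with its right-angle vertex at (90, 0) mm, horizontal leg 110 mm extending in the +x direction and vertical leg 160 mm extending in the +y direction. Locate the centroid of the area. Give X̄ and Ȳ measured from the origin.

Part | A | x̄ᵢ | ȳᵢ | A·x̄ᵢ | A·ȳᵢ
rectangular portion | 14400.00 | 45.00 | 80.00 | 648000.00 | 1152000.00
triangular portion | 8800.00 | 126.67 | 53.33 | 1114666.67 | 469333.33
Σ | 23200.00 |  |  | 1762666.67 | 1621333.33
X̄ = 1762666.67 / 23200.00 = 75.98 mm
Ȳ = 1621333.33 / 23200.00 = 69.89 mm

X̄ = 75.98 mm, Ȳ = 69.89 mm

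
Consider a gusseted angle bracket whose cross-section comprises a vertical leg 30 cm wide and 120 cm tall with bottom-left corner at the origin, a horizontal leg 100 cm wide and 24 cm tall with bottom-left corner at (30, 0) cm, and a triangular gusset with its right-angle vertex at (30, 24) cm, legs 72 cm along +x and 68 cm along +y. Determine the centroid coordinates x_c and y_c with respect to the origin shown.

Part | A | x̄ᵢ | ȳᵢ | A·x̄ᵢ | A·ȳᵢ
vertical leg | 3600.00 | 15.00 | 60.00 | 54000.00 | 216000.00
horizontal leg | 2400.00 | 80.00 | 12.00 | 192000.00 | 28800.00
gusset | 2448.00 | 54.00 | 46.67 | 132192.00 | 114240.00
Σ | 8448.00 |  |  | 378192.00 | 359040.00
x_c = 378192.00 / 8448.00 = 44.77 cm
y_c = 359040.00 / 8448.00 = 42.50 cm

x_c = 44.77 cm, y_c = 42.50 cm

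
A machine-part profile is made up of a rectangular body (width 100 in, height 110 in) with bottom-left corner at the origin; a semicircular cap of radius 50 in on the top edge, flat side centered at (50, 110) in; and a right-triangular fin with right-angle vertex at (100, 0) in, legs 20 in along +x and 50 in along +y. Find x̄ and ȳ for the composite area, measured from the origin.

Part | A | x̄ᵢ | ȳᵢ | A·x̄ᵢ | A·ȳᵢ
rectangular body | 11000.00 | 50.00 | 55.00 | 550000.00 | 605000.00
semicircular top | 3926.99 | 50.00 | 131.22 | 196349.54 | 515302.32
triangular fin | 500.00 | 106.67 | 16.67 | 53333.33 | 8333.33
Σ | 15426.99 |  |  | 799682.87 | 1128635.66
x̄ = 799682.87 / 15426.99 = 51.84 in
ȳ = 1128635.66 / 15426.99 = 73.16 in

x̄ = 51.84 in, ȳ = 73.16 in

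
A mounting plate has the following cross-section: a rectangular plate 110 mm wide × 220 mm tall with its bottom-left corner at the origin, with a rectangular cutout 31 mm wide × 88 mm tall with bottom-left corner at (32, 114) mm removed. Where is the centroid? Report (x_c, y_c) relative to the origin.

x_c = 55.95 mm, y_c = 103.90 mm

plate: A = 110 × 220 = 24200.00, centroid at (55.00, 110.00).
hole: A = −(31 × 88) = -2728.00, centroid at (47.50, 158.00).
ΣA = 21472.00 mm², ΣAx_c = 1201420.00 mm³, ΣAy_c = 2230976.00 mm³.
x_c = 1201420.00/21472.00 = 55.95 mm; y_c = 2230976.00/21472.00 = 103.90 mm.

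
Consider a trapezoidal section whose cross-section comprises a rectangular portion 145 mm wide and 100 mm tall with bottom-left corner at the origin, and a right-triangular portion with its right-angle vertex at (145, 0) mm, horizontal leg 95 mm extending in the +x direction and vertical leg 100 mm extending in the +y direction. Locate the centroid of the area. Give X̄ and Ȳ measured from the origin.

X̄ = 98.20 mm, Ȳ = 45.89 mm

Part | A | x̄ᵢ | ȳᵢ | A·x̄ᵢ | A·ȳᵢ
rectangular portion | 14500.00 | 72.50 | 50.00 | 1051250.00 | 725000.00
triangular portion | 4750.00 | 176.67 | 33.33 | 839166.67 | 158333.33
Σ | 19250.00 |  |  | 1890416.67 | 883333.33
X̄ = 1890416.67 / 19250.00 = 98.20 mm
Ȳ = 883333.33 / 19250.00 = 45.89 mm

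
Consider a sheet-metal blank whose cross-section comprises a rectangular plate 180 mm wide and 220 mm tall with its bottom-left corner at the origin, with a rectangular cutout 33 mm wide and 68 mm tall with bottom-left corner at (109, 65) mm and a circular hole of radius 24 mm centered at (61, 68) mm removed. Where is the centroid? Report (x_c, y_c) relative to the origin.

plate: A = 180 × 220 = 39600.00, centroid at (90.00, 110.00).
hole 1: A = −(33 × 68) = -2244.00, centroid at (125.50, 99.00).
hole 2: A = −π·24² = -1809.56, centroid at (61.00, 68.00).
ΣA = 35546.44 mm², ΣAx_c = 3171995.00 mm³, ΣAy_c = 4010794.10 mm³.
x_c = 3171995.00/35546.44 = 89.24 mm; y_c = 4010794.10/35546.44 = 112.83 mm.

x_c = 89.24 mm, y_c = 112.83 mm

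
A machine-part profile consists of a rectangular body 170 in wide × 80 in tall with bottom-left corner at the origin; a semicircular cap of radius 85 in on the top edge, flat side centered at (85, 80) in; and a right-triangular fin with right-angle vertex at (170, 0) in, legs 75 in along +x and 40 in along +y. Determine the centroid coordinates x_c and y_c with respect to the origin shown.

rectangular body: A = 170 × 80 = 13600.00, centroid at (85.00, 40.00).
semicircular top: A = ½π·85² = 11349.00, centroid at (85.00, 116.08).
triangular fin: A = ½·75·40 = 1500.00, centroid at (195.00, 13.33).
ΣA = 26449.00 in², ΣAx_c = 2413165.29 in³, ΣAy_c = 1881336.94 in³.
x_c = 2413165.29/26449.00 = 91.24 in; y_c = 1881336.94/26449.00 = 71.13 in.

x_c = 91.24 in, y_c = 71.13 in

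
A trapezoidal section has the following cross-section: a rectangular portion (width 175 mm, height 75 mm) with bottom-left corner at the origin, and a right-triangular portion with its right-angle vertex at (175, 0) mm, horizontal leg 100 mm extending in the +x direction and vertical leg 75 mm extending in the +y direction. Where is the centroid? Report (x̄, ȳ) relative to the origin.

x̄ = 114.35 mm, ȳ = 34.72 mm

rectangular portion: A = 175 × 75 = 13125.00, centroid at (87.50, 37.50).
triangular portion: A = ½·100·75 = 3750.00, centroid at (208.33, 25.00).
ΣA = 16875.00 mm², ΣAx̄ = 1929687.50 mm³, ΣAȳ = 585937.50 mm³.
x̄ = 1929687.50/16875.00 = 114.35 mm; ȳ = 585937.50/16875.00 = 34.72 mm.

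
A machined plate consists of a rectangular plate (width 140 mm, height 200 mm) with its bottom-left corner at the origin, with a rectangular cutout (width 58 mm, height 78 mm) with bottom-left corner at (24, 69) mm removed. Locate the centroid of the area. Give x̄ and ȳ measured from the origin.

x̄ = 73.28 mm, ȳ = 98.46 mm

plate: A = 140 × 200 = 28000.00, centroid at (70.00, 100.00).
hole: A = −(58 × 78) = -4524.00, centroid at (53.00, 108.00).
ΣA = 23476.00 mm², ΣAx̄ = 1720228.00 mm³, ΣAȳ = 2311408.00 mm³.
x̄ = 1720228.00/23476.00 = 73.28 mm; ȳ = 2311408.00/23476.00 = 98.46 mm.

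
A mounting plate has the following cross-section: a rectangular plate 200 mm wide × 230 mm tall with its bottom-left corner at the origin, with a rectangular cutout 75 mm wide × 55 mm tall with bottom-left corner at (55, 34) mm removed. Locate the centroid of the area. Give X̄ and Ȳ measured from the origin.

X̄ = 100.74 mm, Ȳ = 120.27 mm

Part | A | x̄ᵢ | ȳᵢ | A·x̄ᵢ | A·ȳᵢ
plate | 46000.00 | 100.00 | 115.00 | 4600000.00 | 5290000.00
hole | -4125.00 | 92.50 | 61.50 | -381562.50 | -253687.50
Σ | 41875.00 |  |  | 4218437.50 | 5036312.50
X̄ = 4218437.50 / 41875.00 = 100.74 mm
Ȳ = 5036312.50 / 41875.00 = 120.27 mm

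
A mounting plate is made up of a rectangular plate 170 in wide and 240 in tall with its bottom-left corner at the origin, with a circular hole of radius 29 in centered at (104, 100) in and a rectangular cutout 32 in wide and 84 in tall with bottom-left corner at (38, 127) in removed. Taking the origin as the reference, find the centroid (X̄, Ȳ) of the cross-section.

X̄ = 85.93 in, Ȳ = 117.78 in

Part | A | x̄ᵢ | ȳᵢ | A·x̄ᵢ | A·ȳᵢ
plate | 40800.00 | 85.00 | 120.00 | 3468000.00 | 4896000.00
hole 1 | -2642.08 | 104.00 | 100.00 | -274776.26 | -264207.94
hole 2 | -2688.00 | 54.00 | 169.00 | -145152.00 | -454272.00
Σ | 35469.92 |  |  | 3048071.74 | 4177520.06
X̄ = 3048071.74 / 35469.92 = 85.93 in
Ȳ = 4177520.06 / 35469.92 = 117.78 in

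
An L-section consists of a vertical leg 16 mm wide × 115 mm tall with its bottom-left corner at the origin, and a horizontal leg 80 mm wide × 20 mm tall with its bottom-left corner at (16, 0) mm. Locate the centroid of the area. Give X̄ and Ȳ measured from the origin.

X̄ = 30.33 mm, Ȳ = 35.41 mm

vertical leg: A = 16 × 115 = 1840.00, centroid at (8.00, 57.50).
horizontal leg: A = 80 × 20 = 1600.00, centroid at (56.00, 10.00).
ΣA = 3440.00 mm², ΣAX̄ = 104320.00 mm³, ΣAȲ = 121800.00 mm³.
X̄ = 104320.00/3440.00 = 30.33 mm; Ȳ = 121800.00/3440.00 = 35.41 mm.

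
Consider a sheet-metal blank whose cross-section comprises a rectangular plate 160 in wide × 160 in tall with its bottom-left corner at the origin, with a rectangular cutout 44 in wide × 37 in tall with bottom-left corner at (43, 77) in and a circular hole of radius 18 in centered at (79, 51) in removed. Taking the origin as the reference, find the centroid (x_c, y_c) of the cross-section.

x_c = 81.11 in, y_c = 80.19 in

plate: A = 160 × 160 = 25600.00, centroid at (80.00, 80.00).
hole 1: A = −(44 × 37) = -1628.00, centroid at (65.00, 95.50).
hole 2: A = −π·18² = -1017.88, centroid at (79.00, 51.00).
ΣA = 22954.12 in², ΣAx_c = 1861767.79 in³, ΣAy_c = 1840614.32 in³.
x_c = 1861767.79/22954.12 = 81.11 in; y_c = 1840614.32/22954.12 = 80.19 in.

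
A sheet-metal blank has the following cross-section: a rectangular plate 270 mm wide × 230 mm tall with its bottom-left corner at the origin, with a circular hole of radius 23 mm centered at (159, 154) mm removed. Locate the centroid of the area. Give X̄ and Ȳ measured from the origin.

Part | A | x̄ᵢ | ȳᵢ | A·x̄ᵢ | A·ȳᵢ
plate | 62100.00 | 135.00 | 115.00 | 8383500.00 | 7141500.00
hole | -1661.90 | 159.00 | 154.00 | -264242.50 | -255932.99
Σ | 60438.10 |  |  | 8119257.50 | 6885567.01
X̄ = 8119257.50 / 60438.10 = 134.34 mm
Ȳ = 6885567.01 / 60438.10 = 113.93 mm

X̄ = 134.34 mm, Ȳ = 113.93 mm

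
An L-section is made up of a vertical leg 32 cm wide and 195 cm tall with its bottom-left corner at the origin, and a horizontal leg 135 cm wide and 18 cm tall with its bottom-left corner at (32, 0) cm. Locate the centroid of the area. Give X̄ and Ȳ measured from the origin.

X̄ = 39.40 cm, Ȳ = 72.70 cm

vertical leg: A = 32 × 195 = 6240.00, centroid at (16.00, 97.50).
horizontal leg: A = 135 × 18 = 2430.00, centroid at (99.50, 9.00).
ΣA = 8670.00 cm², ΣAX̄ = 341625.00 cm³, ΣAȲ = 630270.00 cm³.
X̄ = 341625.00/8670.00 = 39.40 cm; Ȳ = 630270.00/8670.00 = 72.70 cm.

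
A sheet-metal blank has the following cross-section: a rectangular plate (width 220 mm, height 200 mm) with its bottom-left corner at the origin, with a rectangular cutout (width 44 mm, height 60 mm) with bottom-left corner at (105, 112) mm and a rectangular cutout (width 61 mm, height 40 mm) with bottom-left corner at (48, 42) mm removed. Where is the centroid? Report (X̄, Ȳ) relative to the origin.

plate: A = 220 × 200 = 44000.00, centroid at (110.00, 100.00).
hole 1: A = −(44 × 60) = -2640.00, centroid at (127.00, 142.00).
hole 2: A = −(61 × 40) = -2440.00, centroid at (78.50, 62.00).
ΣA = 38920.00 mm², ΣAX̄ = 4313180.00 mm³, ΣAȲ = 3873840.00 mm³.
X̄ = 4313180.00/38920.00 = 110.82 mm; Ȳ = 3873840.00/38920.00 = 99.53 mm.

X̄ = 110.82 mm, Ȳ = 99.53 mm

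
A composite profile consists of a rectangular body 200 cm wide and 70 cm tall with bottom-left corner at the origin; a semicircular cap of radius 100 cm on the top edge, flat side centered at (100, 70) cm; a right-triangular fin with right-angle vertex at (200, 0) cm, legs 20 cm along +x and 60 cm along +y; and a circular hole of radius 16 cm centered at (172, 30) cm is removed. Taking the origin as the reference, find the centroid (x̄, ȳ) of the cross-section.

Part | A | x̄ᵢ | ȳᵢ | A·x̄ᵢ | A·ȳᵢ
rectangular body | 14000.00 | 100.00 | 35.00 | 1400000.00 | 490000.00
semicircular top | 15707.96 | 100.00 | 112.44 | 1570796.33 | 1766224.10
triangular fin | 600.00 | 206.67 | 20.00 | 124000.00 | 12000.00
hole | -804.25 | 172.00 | 30.00 | -138330.61 | -24127.43
Σ | 29503.72 |  |  | 2956465.72 | 2244096.66
x̄ = 2956465.72 / 29503.72 = 100.21 cm
ȳ = 2244096.66 / 29503.72 = 76.06 cm

x̄ = 100.21 cm, ȳ = 76.06 cm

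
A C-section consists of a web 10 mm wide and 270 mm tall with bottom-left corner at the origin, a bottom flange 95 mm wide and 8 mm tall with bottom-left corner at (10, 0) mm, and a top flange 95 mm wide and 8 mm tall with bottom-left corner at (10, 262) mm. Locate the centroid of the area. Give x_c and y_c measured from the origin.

x_c = 23.91 mm, y_c = 135.00 mm

web: A = 10 × 270 = 2700.00, centroid at (5.00, 135.00).
bottom flange: A = 95 × 8 = 760.00, centroid at (57.50, 4.00).
top flange: A = 95 × 8 = 760.00, centroid at (57.50, 266.00).
ΣA = 4220.00 mm², ΣAx_c = 100900.00 mm³, ΣAy_c = 569700.00 mm³.
x_c = 100900.00/4220.00 = 23.91 mm; y_c = 569700.00/4220.00 = 135.00 mm.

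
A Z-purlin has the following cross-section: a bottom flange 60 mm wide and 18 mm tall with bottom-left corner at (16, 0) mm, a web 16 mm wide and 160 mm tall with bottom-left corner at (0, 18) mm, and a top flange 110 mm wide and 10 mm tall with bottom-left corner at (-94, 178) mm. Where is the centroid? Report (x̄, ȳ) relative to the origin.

x̄ = 5.75 mm, ȳ = 97.45 mm

bottom flange: A = 60 × 18 = 1080.00, centroid at (46.00, 9.00).
web: A = 16 × 160 = 2560.00, centroid at (8.00, 98.00).
top flange: A = 110 × 10 = 1100.00, centroid at (-39.00, 183.00).
ΣA = 4740.00 mm²
ΣAx̄ = (1080.00)(46.00) + (2560.00)(8.00) + (1100.00)(-39.00) = 27260.00 mm³
ΣAȳ = (1080.00)(9.00) + (2560.00)(98.00) + (1100.00)(183.00) = 461900.00 mm³
x̄ = 27260.00 / 4740.00 = 5.75 mm
ȳ = 461900.00 / 4740.00 = 97.45 mm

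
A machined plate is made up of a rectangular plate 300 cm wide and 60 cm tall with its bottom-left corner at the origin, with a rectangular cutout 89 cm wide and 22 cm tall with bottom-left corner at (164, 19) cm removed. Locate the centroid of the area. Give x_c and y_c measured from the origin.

x_c = 142.86 cm, y_c = 30.00 cm

plate: A = 300 × 60 = 18000.00, centroid at (150.00, 30.00).
hole: A = −(89 × 22) = -1958.00, centroid at (208.50, 30.00).
ΣA = 16042.00 cm²
ΣAx_c = (18000.00)(150.00) + (-1958.00)(208.50) = 2291757.00 cm³
ΣAy_c = (18000.00)(30.00) + (-1958.00)(30.00) = 481260.00 cm³
x_c = 2291757.00 / 16042.00 = 142.86 cm
y_c = 481260.00 / 16042.00 = 30.00 cm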